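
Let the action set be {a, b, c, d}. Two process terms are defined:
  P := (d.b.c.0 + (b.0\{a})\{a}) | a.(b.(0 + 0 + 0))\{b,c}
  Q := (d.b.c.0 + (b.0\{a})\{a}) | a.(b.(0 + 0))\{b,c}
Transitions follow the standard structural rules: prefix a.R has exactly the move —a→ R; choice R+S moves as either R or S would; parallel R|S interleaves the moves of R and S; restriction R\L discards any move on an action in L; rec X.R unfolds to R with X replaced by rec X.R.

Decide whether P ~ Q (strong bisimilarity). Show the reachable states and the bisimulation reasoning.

Reachable graph of P (10 states):
  m0 = (d.b.c.0 + (b.0\{a})\{a}) | a.(b.(0 + 0 + 0))\{b,c} ⊢ --a--▸ m1, --b--▸ m2, --d--▸ m3
  m1 = (d.b.c.0 + (b.0\{a})\{a}) | (b.(0 + 0 + 0))\{b,c} ⊢ --b--▸ m4, --d--▸ m5
  m2 = 0\{a}\{a} | a.(b.(0 + 0 + 0))\{b,c} ⊢ --a--▸ m4
  m3 = b.c.0 | a.(b.(0 + 0 + 0))\{b,c} ⊢ --a--▸ m5, --b--▸ m6
  m4 = 0\{a}\{a} | (b.(0 + 0 + 0))\{b,c} ⊢ stopped
  m5 = b.c.0 | (b.(0 + 0 + 0))\{b,c} ⊢ --b--▸ m7
  m6 = c.0 | a.(b.(0 + 0 + 0))\{b,c} ⊢ --a--▸ m7, --c--▸ m8
  m7 = c.0 | (b.(0 + 0 + 0))\{b,c} ⊢ --c--▸ m9
  m8 = 0 | a.(b.(0 + 0 + 0))\{b,c} ⊢ --a--▸ m9
  m9 = 0 | (b.(0 + 0 + 0))\{b,c} ⊢ stopped
Reachable graph of Q (10 states):
  n0 = (d.b.c.0 + (b.0\{a})\{a}) | a.(b.(0 + 0))\{b,c} ⊢ --a--▸ n1, --b--▸ n2, --d--▸ n3
  n1 = (d.b.c.0 + (b.0\{a})\{a}) | (b.(0 + 0))\{b,c} ⊢ --b--▸ n4, --d--▸ n5
  n2 = 0\{a}\{a} | a.(b.(0 + 0))\{b,c} ⊢ --a--▸ n4
  n3 = b.c.0 | a.(b.(0 + 0))\{b,c} ⊢ --a--▸ n5, --b--▸ n6
  n4 = 0\{a}\{a} | (b.(0 + 0))\{b,c} ⊢ stopped
  n5 = b.c.0 | (b.(0 + 0))\{b,c} ⊢ --b--▸ n7
  n6 = c.0 | a.(b.(0 + 0))\{b,c} ⊢ --a--▸ n7, --c--▸ n8
  n7 = c.0 | (b.(0 + 0))\{b,c} ⊢ --c--▸ n9
  n8 = 0 | a.(b.(0 + 0))\{b,c} ⊢ --a--▸ n9
  n9 = 0 | (b.(0 + 0))\{b,c} ⊢ stopped
Partition-refinement fixed point:
  B0 = {m0, n0}
  B1 = {m3, n3}
  B2 = {m6, n6}
  B3 = {m7, n7}
  B4 = {m4, m9, n4, n9}
  B5 = {m2, m8, n2, n8}
  B6 = {m5, n5}
  B7 = {m1, n1}
m0 ∈ B0, n0 ∈ B0 → same block

bisimilar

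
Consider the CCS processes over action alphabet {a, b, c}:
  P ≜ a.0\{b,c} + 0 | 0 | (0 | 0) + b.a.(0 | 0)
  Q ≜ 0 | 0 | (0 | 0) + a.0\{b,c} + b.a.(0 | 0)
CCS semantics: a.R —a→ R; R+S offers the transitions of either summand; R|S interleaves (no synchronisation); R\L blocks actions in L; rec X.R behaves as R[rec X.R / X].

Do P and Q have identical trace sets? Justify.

traces(P) = traces(Q)

LTS(P): 4 reachable states
  u0 = a.0\{b,c} + 0 | 0 | (0 | 0) + b.a.(0 | 0) | --a--▸ u1, --b--▸ u2
  u1 = 0\{b,c} | ∅
  u2 = a.(0 | 0) | --a--▸ u3
  u3 = 0 | 0 | ∅
LTS(Q): 4 reachable states
  v0 = 0 | 0 | (0 | 0) + a.0\{b,c} + b.a.(0 | 0) | --a--▸ v1, --b--▸ v2
  v1 = 0\{b,c} | ∅
  v2 = a.(0 | 0) | --a--▸ v3
  v3 = 0 | 0 | ∅
Coarsest stable partition (strong bisimilarity classes):
  B0 = {u0, v0}
  B1 = {u1, u3, v1, v3}
  B2 = {u2, v2}
u0 ∈ B0, v0 ∈ B0 → same block
Bisimilar ⇒ trace-equivalent.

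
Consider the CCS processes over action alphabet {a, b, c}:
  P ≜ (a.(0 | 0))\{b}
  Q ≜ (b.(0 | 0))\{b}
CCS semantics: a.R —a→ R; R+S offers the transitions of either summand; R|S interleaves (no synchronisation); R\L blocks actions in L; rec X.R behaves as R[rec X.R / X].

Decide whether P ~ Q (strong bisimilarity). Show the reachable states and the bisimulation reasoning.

LTS(P): 2 reachable states
  m0 = (a.(0 | 0))\{b} ⊢ --a--▸ m1
  m1 = (0 | 0)\{b} ⊢ deadlocked
LTS(Q): 1 reachable states
  n0 = (b.(0 | 0))\{b} ⊢ deadlocked
Coarsest stable partition (strong bisimilarity classes):
  B0 = {m0}
  B1 = {m1, n0}
m0 ∈ B0, n0 ∈ B1 → different blocks

NO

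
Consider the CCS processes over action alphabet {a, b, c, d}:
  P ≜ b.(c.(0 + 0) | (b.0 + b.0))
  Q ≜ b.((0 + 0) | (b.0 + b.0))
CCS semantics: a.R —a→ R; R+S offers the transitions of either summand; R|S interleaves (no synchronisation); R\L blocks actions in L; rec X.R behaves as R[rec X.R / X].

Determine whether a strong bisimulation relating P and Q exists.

NO

LTS(P): 5 reachable states
  s0 = b.(c.(0 + 0) | (b.0 + b.0)) | --b--▸ s1
  s1 = c.(0 + 0) | (b.0 + b.0) | --b--▸ s2, --c--▸ s3
  s2 = c.(0 + 0) | 0 | --c--▸ s4
  s3 = (0 + 0) | (b.0 + b.0) | --b--▸ s4
  s4 = (0 + 0) | 0 | ·
LTS(Q): 3 reachable states
  t0 = b.((0 + 0) | (b.0 + b.0)) | --b--▸ t1
  t1 = (0 + 0) | (b.0 + b.0) | --b--▸ t2
  t2 = (0 + 0) | 0 | ·
Partition-refinement fixed point:
  B0 = {s0}
  B1 = {s1}
  B2 = {s3, t1}
  B3 = {s4, t2}
  B4 = {s2}
  B5 = {t0}
s0 ∈ B0, t0 ∈ B5 → different blocks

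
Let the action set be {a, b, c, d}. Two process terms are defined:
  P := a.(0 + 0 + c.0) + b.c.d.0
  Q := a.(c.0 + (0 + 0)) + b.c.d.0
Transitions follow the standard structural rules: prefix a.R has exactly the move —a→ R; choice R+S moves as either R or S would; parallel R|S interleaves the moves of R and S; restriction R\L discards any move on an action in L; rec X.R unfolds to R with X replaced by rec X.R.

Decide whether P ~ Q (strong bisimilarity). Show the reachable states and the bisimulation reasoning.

P ~ Q

P's transition system — 5 states:
  u0 = a.(0 + 0 + c.0) + b.c.d.0 | ··a··> u1, ··b··> u2
  u1 = 0 + 0 + c.0 | ··c··> u3
  u2 = c.d.0 | ··c··> u4
  u3 = 0 | ·
  u4 = d.0 | ··d··> u3
Q's transition system — 5 states:
  v0 = a.(c.0 + (0 + 0)) + b.c.d.0 | ··a··> v1, ··b··> v2
  v1 = c.0 + (0 + 0) | ··c··> v3
  v2 = c.d.0 | ··c··> v4
  v3 = 0 | ·
  v4 = d.0 | ··d··> v3
Coarsest stable partition (strong bisimilarity classes):
  B0 = {u0, v0}
  B1 = {u2, v2}
  B2 = {u4, v4}
  B3 = {u3, v3}
  B4 = {u1, v1}
u0 ∈ B0, v0 ∈ B0 → same block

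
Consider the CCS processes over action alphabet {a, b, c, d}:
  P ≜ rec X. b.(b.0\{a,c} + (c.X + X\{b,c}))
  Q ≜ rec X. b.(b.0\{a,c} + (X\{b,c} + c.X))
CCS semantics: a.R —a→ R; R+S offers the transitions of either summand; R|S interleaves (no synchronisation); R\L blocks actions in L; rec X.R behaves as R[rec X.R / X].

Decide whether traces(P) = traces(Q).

LTS(P): 3 reachable states
  u0 = rec X. b.(b.0\{a,c} + (c.X + X\{b,c})) ⊢ —b→ u1
  u1 = b.0\{a,c} + (c.(rec X. b.(b.0\{a,c} + (c.X + X\{b,c}))) + (rec X. b.(b.0\{a,c} + (c.X + X\{b,c})))\{b,c}) ⊢ —b→ u2, —c→ u0
  u2 = 0\{a,c} ⊢ ∅
LTS(Q): 3 reachable states
  v0 = rec X. b.(b.0\{a,c} + (X\{b,c} + c.X)) ⊢ —b→ v1
  v1 = b.0\{a,c} + ((rec X. b.(b.0\{a,c} + (X\{b,c} + c.X)))\{b,c} + c.(rec X. b.(b.0\{a,c} + (X\{b,c} + c.X)))) ⊢ —b→ v2, —c→ v0
  v2 = 0\{a,c} ⊢ ∅
Coarsest stable partition (strong bisimilarity classes):
  B0 = {u0, v0}
  B1 = {u1, v1}
  B2 = {u2, v2}
u0 ∈ B0, v0 ∈ B0 → same block
Bisimilar ⇒ trace-equivalent.

trace-equivalent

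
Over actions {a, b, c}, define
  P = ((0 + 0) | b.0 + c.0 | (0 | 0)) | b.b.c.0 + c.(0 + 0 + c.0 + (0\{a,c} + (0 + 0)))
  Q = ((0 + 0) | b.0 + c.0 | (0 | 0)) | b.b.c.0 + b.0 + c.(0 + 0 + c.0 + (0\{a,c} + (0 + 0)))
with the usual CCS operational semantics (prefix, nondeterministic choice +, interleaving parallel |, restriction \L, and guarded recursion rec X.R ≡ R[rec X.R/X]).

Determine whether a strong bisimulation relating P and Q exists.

Reachable graph of P (14 states):
  p0 = ((0 + 0) | b.0 + c.0 | (0 | 0)) | b.b.c.0 + c.(0 + 0 + c.0 + (0\{a,c} + (0 + 0))) → =b=> p1, =b=> p2, =c=> p3, =c=> p4
  p1 = ((0 + 0) | b.0 + c.0 | (0 | 0)) | b.c.0 → =b=> p5, =b=> p6, =c=> p7
  p2 = (0 + 0) | 0 | b.b.c.0 → =b=> p6
  p3 = 0 + 0 + c.0 + (0\{a,c} + (0 + 0)) → =c=> p8
  p4 = 0 | (0 | 0) | b.b.c.0 → =b=> p7
  p5 = ((0 + 0) | b.0 + c.0 | (0 | 0)) | c.0 → =b=> p9, =c=> p10, =c=> p11
  p6 = (0 + 0) | 0 | b.c.0 → =b=> p9
  p7 = 0 | (0 | 0) | b.c.0 → =b=> p11
  p8 = 0 → ·
  p9 = (0 + 0) | 0 | c.0 → =c=> p12
  p10 = ((0 + 0) | b.0 + c.0 | (0 | 0)) | 0 → =b=> p12, =c=> p13
  p11 = 0 | (0 | 0) | c.0 → =c=> p13
  p12 = (0 + 0) | 0 | 0 → ·
  p13 = 0 | (0 | 0) | 0 → ·
Reachable graph of Q (14 states):
  q0 = ((0 + 0) | b.0 + c.0 | (0 | 0)) | b.b.c.0 + b.0 + c.(0 + 0 + c.0 + (0\{a,c} + (0 + 0))) → =b=> q1, =b=> q2, =b=> q3, =c=> q4, =c=> q5
  q1 = ((0 + 0) | b.0 + c.0 | (0 | 0)) | b.c.0 → =b=> q6, =b=> q7, =c=> q8
  q2 = (0 + 0) | 0 | b.b.c.0 → =b=> q7
  q3 = 0 → ·
  q4 = 0 + 0 + c.0 + (0\{a,c} + (0 + 0)) → =c=> q3
  q5 = 0 | (0 | 0) | b.b.c.0 → =b=> q8
  q6 = ((0 + 0) | b.0 + c.0 | (0 | 0)) | c.0 → =b=> q9, =c=> q10, =c=> q11
  q7 = (0 + 0) | 0 | b.c.0 → =b=> q9
  q8 = 0 | (0 | 0) | b.c.0 → =b=> q11
  q9 = (0 + 0) | 0 | c.0 → =c=> q12
  q10 = ((0 + 0) | b.0 + c.0 | (0 | 0)) | 0 → =b=> q12, =c=> q13
  q11 = 0 | (0 | 0) | c.0 → =c=> q13
  q12 = (0 + 0) | 0 | 0 → ·
  q13 = 0 | (0 | 0) | 0 → ·
Bisimilarity quotient blocks:
  B0 = {p0}
  B1 = {p1, q1}
  B2 = {p5, q6}
  B3 = {p10, q10}
  B4 = {p12, p13, p8, q12, q13, q3}
  B5 = {p11, p3, p9, q11, q4, q9}
  B6 = {p6, p7, q7, q8}
  B7 = {p2, p4, q2, q5}
  B8 = {q0}
p0 ∈ B0, q0 ∈ B8 → different blocks

NO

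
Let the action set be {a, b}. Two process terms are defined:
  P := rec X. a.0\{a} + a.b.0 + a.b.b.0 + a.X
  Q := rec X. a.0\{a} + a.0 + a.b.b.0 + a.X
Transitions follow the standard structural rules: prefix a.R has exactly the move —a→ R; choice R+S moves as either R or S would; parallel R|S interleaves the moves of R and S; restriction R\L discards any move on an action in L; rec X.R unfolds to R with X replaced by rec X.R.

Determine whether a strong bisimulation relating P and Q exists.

P's transition system — 5 states:
  p0 = rec X. a.0\{a} + a.b.0 + a.b.b.0 + a.X ⊢ =a=> p0, =a=> p1, =a=> p2, =a=> p3
  p1 = 0\{a} ⊢ ∅
  p2 = b.0 ⊢ =b=> p4
  p3 = b.b.0 ⊢ =b=> p2
  p4 = 0 ⊢ ∅
Q's transition system — 5 states:
  q0 = rec X. a.0\{a} + a.0 + a.b.b.0 + a.X ⊢ =a=> q0, =a=> q1, =a=> q2, =a=> q3
  q1 = 0 ⊢ ∅
  q2 = 0\{a} ⊢ ∅
  q3 = b.b.0 ⊢ =b=> q4
  q4 = b.0 ⊢ =b=> q1
Bisimilarity quotient blocks:
  B0 = {p0}
  B1 = {p2, q4}
  B2 = {p1, p4, q1, q2}
  B3 = {p3, q3}
  B4 = {q0}
p0 ∈ B0, q0 ∈ B4 → different blocks

not bisimilar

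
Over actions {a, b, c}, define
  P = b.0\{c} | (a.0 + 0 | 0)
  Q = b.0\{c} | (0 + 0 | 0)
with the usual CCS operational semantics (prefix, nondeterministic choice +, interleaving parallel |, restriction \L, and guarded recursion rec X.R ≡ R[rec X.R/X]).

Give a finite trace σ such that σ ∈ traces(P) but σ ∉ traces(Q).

a

LTS(P): 4 reachable states
  s0 = b.0\{c} | (a.0 + 0 | 0) ⊢ --a--▸ s1, --b--▸ s2
  s1 = b.0\{c} | 0 ⊢ --b--▸ s3
  s2 = 0\{c} | (a.0 + 0 | 0) ⊢ --a--▸ s3
  s3 = 0\{c} | 0 ⊢ ·
LTS(Q): 2 reachable states
  t0 = b.0\{c} | (0 + 0 | 0) ⊢ --b--▸ t1
  t1 = 0\{c} | (0 + 0 | 0) ⊢ ·
Run σ = ⟨a⟩ on P: start {s0}
  step 1 (a): {s1}
  P completes σ.
Run σ = ⟨a⟩ on Q: start {t0}
  step 1 (a): ∅ (Q stuck)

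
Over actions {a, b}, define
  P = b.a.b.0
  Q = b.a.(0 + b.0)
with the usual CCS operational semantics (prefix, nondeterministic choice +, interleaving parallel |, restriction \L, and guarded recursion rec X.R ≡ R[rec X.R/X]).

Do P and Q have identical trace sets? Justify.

Reachable graph of P (4 states):
  u0 = b.a.b.0 → --b--▸ u1
  u1 = a.b.0 → --a--▸ u2
  u2 = b.0 → --b--▸ u3
  u3 = 0 → ∅
Reachable graph of Q (4 states):
  v0 = b.a.(0 + b.0) → --b--▸ v1
  v1 = a.(0 + b.0) → --a--▸ v2
  v2 = 0 + b.0 → --b--▸ v3
  v3 = 0 → ∅
Bisimilarity quotient blocks:
  B0 = {u0, v0}
  B1 = {u1, v1}
  B2 = {u2, v2}
  B3 = {u3, v3}
u0 ∈ B0, v0 ∈ B0 → same block
Bisimilar ⇒ trace-equivalent.

YES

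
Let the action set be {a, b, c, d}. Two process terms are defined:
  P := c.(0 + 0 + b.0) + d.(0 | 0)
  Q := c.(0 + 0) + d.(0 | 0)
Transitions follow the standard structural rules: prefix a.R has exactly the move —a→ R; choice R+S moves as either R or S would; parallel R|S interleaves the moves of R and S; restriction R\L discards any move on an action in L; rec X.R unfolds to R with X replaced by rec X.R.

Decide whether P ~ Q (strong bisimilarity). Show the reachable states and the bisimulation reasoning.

P's transition system — 4 states:
  m0 = c.(0 + 0 + b.0) + d.(0 | 0) ⊢ —c→ m1, —d→ m2
  m1 = 0 + 0 + b.0 ⊢ —b→ m3
  m2 = 0 | 0 ⊢ (no moves)
  m3 = 0 ⊢ (no moves)
Q's transition system — 3 states:
  n0 = c.(0 + 0) + d.(0 | 0) ⊢ —c→ n1, —d→ n2
  n1 = 0 + 0 ⊢ (no moves)
  n2 = 0 | 0 ⊢ (no moves)
Coarsest stable partition (strong bisimilarity classes):
  B0 = {m0}
  B1 = {m1}
  B2 = {m2, m3, n1, n2}
  B3 = {n0}
m0 ∈ B0, n0 ∈ B3 → different blocks

not bisimilar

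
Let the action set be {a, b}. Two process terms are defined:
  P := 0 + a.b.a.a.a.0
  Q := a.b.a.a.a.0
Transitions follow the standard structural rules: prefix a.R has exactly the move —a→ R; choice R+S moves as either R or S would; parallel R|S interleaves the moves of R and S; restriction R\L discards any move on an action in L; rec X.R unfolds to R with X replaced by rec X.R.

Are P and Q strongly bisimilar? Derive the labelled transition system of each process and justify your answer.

bisimilar

Reachable graph of P (6 states):
  p0 = 0 + a.b.a.a.a.0 :: ··a··> p1
  p1 = b.a.a.a.0 :: ··b··> p2
  p2 = a.a.a.0 :: ··a··> p3
  p3 = a.a.0 :: ··a··> p4
  p4 = a.0 :: ··a··> p5
  p5 = 0 :: ·
Reachable graph of Q (6 states):
  q0 = a.b.a.a.a.0 :: ··a··> q1
  q1 = b.a.a.a.0 :: ··b··> q2
  q2 = a.a.a.0 :: ··a··> q3
  q3 = a.a.0 :: ··a··> q4
  q4 = a.0 :: ··a··> q5
  q5 = 0 :: ·
Bisimilarity quotient blocks:
  B0 = {p0, q0}
  B1 = {p1, q1}
  B2 = {p2, q2}
  B3 = {p3, q3}
  B4 = {p4, q4}
  B5 = {p5, q5}
p0 ∈ B0, q0 ∈ B0 → same block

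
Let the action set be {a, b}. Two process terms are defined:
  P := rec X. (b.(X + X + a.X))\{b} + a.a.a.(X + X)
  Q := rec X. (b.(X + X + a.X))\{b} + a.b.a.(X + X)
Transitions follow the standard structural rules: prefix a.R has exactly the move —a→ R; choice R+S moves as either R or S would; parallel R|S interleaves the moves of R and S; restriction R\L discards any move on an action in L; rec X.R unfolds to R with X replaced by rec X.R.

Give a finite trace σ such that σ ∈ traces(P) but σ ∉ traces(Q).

Reachable graph of P (4 states):
  p0 = rec X. (b.(X + X + a.X))\{b} + a.a.a.(X + X) → —a→ p1
  p1 = a.a.((rec X. (b.(X + X + a.X))\{b} + a.a.a.(X + X)) + (rec X. (b.(X + X + a.X))\{b} + a.a.a.(X + X))) → —a→ p2
  p2 = a.((rec X. (b.(X + X + a.X))\{b} + a.a.a.(X + X)) + (rec X. (b.(X + X + a.X))\{b} + a.a.a.(X + X))) → —a→ p3
  p3 = (rec X. (b.(X + X + a.X))\{b} + a.a.a.(X + X)) + (rec X. (b.(X + X + a.X))\{b} + a.a.a.(X + X)) → —a→ p1
Reachable graph of Q (4 states):
  q0 = rec X. (b.(X + X + a.X))\{b} + a.b.a.(X + X) → —a→ q1
  q1 = b.a.((rec X. (b.(X + X + a.X))\{b} + a.b.a.(X + X)) + (rec X. (b.(X + X + a.X))\{b} + a.b.a.(X + X))) → —b→ q2
  q2 = a.((rec X. (b.(X + X + a.X))\{b} + a.b.a.(X + X)) + (rec X. (b.(X + X + a.X))\{b} + a.b.a.(X + X))) → —a→ q3
  q3 = (rec X. (b.(X + X + a.X))\{b} + a.b.a.(X + X)) + (rec X. (b.(X + X + a.X))\{b} + a.b.a.(X + X)) → —a→ q1
Run σ = ⟨aa⟩ on P: start {p0}
  after a @ step 1: {p1}
  after a @ step 2: {p2}
  ✓ P
Run σ = ⟨aa⟩ on Q: start {q0}
  after a @ step 1: {q1}
  after a @ step 2: ∅ (Q stuck)

aa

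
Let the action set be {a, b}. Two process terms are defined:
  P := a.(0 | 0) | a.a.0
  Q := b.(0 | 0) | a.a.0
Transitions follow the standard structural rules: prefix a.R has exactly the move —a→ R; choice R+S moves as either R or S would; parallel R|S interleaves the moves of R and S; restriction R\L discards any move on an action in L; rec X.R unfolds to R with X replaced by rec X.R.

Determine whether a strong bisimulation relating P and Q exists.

P ≁ Q

P's transition system — 6 states:
  s0 = a.(0 | 0) | a.a.0 → -a-> s1, -a-> s2
  s1 = 0 | 0 | a.a.0 → -a-> s3
  s2 = a.(0 | 0) | a.0 → -a-> s3, -a-> s4
  s3 = 0 | 0 | a.0 → -a-> s5
  s4 = a.(0 | 0) | 0 → -a-> s5
  s5 = 0 | 0 | 0 → ∅
Q's transition system — 6 states:
  t0 = b.(0 | 0) | a.a.0 → -a-> t1, -b-> t2
  t1 = b.(0 | 0) | a.0 → -a-> t3, -b-> t4
  t2 = 0 | 0 | a.a.0 → -a-> t4
  t3 = b.(0 | 0) | 0 → -b-> t5
  t4 = 0 | 0 | a.0 → -a-> t5
  t5 = 0 | 0 | 0 → ∅
Bisimilarity quotient blocks:
  B0 = {s0}
  B1 = {s1, s2, t2}
  B2 = {s3, s4, t4}
  B3 = {s5, t5}
  B4 = {t0}
  B5 = {t1}
  B6 = {t3}
s0 ∈ B0, t0 ∈ B4 → different blocks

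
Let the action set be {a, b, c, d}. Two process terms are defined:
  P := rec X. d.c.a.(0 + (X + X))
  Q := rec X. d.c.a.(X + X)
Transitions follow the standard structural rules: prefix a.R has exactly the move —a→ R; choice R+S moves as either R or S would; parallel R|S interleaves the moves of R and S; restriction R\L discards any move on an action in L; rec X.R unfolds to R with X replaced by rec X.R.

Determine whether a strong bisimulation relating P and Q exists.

YES

P's transition system — 4 states:
  p0 = rec X. d.c.a.(0 + (X + X)) → ··d··> p1
  p1 = c.a.(0 + ((rec X. d.c.a.(0 + (X + X))) + (rec X. d.c.a.(0 + (X + X))))) → ··c··> p2
  p2 = a.(0 + ((rec X. d.c.a.(0 + (X + X))) + (rec X. d.c.a.(0 + (X + X))))) → ··a··> p3
  p3 = 0 + ((rec X. d.c.a.(0 + (X + X))) + (rec X. d.c.a.(0 + (X + X)))) → ··d··> p1
Q's transition system — 4 states:
  q0 = rec X. d.c.a.(X + X) → ··d··> q1
  q1 = c.a.((rec X. d.c.a.(X + X)) + (rec X. d.c.a.(X + X))) → ··c··> q2
  q2 = a.((rec X. d.c.a.(X + X)) + (rec X. d.c.a.(X + X))) → ··a··> q3
  q3 = (rec X. d.c.a.(X + X)) + (rec X. d.c.a.(X + X)) → ··d··> q1
Partition-refinement fixed point:
  B0 = {p0, p3, q0, q3}
  B1 = {p1, q1}
  B2 = {p2, q2}
p0 ∈ B0, q0 ∈ B0 → same block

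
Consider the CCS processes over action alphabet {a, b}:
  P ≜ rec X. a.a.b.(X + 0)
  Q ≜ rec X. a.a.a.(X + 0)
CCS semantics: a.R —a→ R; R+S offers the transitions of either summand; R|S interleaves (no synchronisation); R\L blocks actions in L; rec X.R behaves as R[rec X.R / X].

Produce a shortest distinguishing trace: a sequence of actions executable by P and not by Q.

P's transition system — 4 states:
  u0 = rec X. a.a.b.(X + 0) | --a--▸ u1
  u1 = a.b.((rec X. a.a.b.(X + 0)) + 0) | --a--▸ u2
  u2 = b.((rec X. a.a.b.(X + 0)) + 0) | --b--▸ u3
  u3 = (rec X. a.a.b.(X + 0)) + 0 | --a--▸ u1
Q's transition system — 4 states:
  v0 = rec X. a.a.a.(X + 0) | --a--▸ v1
  v1 = a.a.((rec X. a.a.a.(X + 0)) + 0) | --a--▸ v2
  v2 = a.((rec X. a.a.a.(X + 0)) + 0) | --a--▸ v3
  v3 = (rec X. a.a.a.(X + 0)) + 0 | --a--▸ v1
Executing aab from P (initial set {u0}):
  step 1 (a): {u1}
  step 2 (a): {u2}
  step 3 (b): {u3}
  P completes σ.
Executing aab from Q (initial set {v0}):
  step 1 (a): {v1}
  step 2 (a): {v2}
  step 3 (b): ∅  — Q cannot continue

aab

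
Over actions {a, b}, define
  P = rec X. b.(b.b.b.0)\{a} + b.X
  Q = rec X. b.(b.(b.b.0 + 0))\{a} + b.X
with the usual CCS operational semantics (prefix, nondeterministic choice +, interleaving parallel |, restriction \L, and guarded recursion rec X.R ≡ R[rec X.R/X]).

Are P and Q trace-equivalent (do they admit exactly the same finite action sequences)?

traces(P) = traces(Q)

P's transition system — 5 states:
  s0 = rec X. b.(b.b.b.0)\{a} + b.X ⊢ —b→ s0, —b→ s1
  s1 = (b.b.b.0)\{a} ⊢ —b→ s2
  s2 = (b.b.0)\{a} ⊢ —b→ s3
  s3 = (b.0)\{a} ⊢ —b→ s4
  s4 = 0\{a} ⊢ deadlocked
Q's transition system — 5 states:
  t0 = rec X. b.(b.(b.b.0 + 0))\{a} + b.X ⊢ —b→ t0, —b→ t1
  t1 = (b.(b.b.0 + 0))\{a} ⊢ —b→ t2
  t2 = (b.b.0 + 0)\{a} ⊢ —b→ t3
  t3 = (b.0)\{a} ⊢ —b→ t4
  t4 = 0\{a} ⊢ deadlocked
Coarsest stable partition (strong bisimilarity classes):
  B0 = {s0, t0}
  B1 = {s1, t1}
  B2 = {s2, t2}
  B3 = {s3, t3}
  B4 = {s4, t4}
s0 ∈ B0, t0 ∈ B0 → same block
Bisimilar ⇒ trace-equivalent.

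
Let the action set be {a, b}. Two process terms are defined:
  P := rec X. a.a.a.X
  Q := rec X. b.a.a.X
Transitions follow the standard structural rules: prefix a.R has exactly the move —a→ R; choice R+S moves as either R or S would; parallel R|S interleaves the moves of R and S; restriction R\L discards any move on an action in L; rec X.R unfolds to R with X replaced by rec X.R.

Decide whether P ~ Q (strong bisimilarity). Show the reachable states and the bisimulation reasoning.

Reachable graph of P (3 states):
  u0 = rec X. a.a.a.X ⊢ --a--▸ u1
  u1 = a.a.(rec X. a.a.a.X) ⊢ --a--▸ u2
  u2 = a.(rec X. a.a.a.X) ⊢ --a--▸ u0
Reachable graph of Q (3 states):
  v0 = rec X. b.a.a.X ⊢ --b--▸ v1
  v1 = a.a.(rec X. b.a.a.X) ⊢ --a--▸ v2
  v2 = a.(rec X. b.a.a.X) ⊢ --a--▸ v0
Partition-refinement fixed point:
  B0 = {u0, u1, u2}
  B1 = {v0}
  B2 = {v1}
  B3 = {v2}
u0 ∈ B0, v0 ∈ B1 → different blocks

not bisimilar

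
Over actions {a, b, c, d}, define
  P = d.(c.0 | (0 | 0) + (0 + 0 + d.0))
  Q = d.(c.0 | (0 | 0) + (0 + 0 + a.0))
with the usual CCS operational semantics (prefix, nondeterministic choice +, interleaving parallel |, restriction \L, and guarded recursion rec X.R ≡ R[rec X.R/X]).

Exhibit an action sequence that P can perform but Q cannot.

LTS(P): 4 reachable states
  u0 = d.(c.0 | (0 | 0) + (0 + 0 + d.0)) has moves -d-> u1
  u1 = c.0 | (0 | 0) + (0 + 0 + d.0) has moves -c-> u2, -d-> u3
  u2 = 0 | (0 | 0) has moves stopped
  u3 = 0 has moves stopped
LTS(Q): 4 reachable states
  v0 = d.(c.0 | (0 | 0) + (0 + 0 + a.0)) has moves -d-> v1
  v1 = c.0 | (0 | 0) + (0 + 0 + a.0) has moves -a-> v2, -c-> v3
  v2 = 0 has moves stopped
  v3 = 0 | (0 | 0) has moves stopped
Trace ⟨dd⟩ through P, begin at {u0}:
  after d @ step 1: {u1}
  after d @ step 2: {u3}
  ✓ P
Trace ⟨dd⟩ through Q, begin at {v0}:
  after d @ step 1: {v1}
  after d @ step 2: no successor for Q

dd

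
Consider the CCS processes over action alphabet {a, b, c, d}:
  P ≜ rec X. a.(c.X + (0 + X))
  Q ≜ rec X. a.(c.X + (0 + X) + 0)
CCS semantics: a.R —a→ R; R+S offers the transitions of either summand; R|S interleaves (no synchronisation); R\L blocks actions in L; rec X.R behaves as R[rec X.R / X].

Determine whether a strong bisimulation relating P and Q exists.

P ~ Q

P's transition system — 2 states:
  s0 = rec X. a.(c.X + (0 + X)) ⊢ =a=> s1
  s1 = c.(rec X. a.(c.X + (0 + X))) + (0 + (rec X. a.(c.X + (0 + X)))) ⊢ =a=> s1, =c=> s0
Q's transition system — 2 states:
  t0 = rec X. a.(c.X + (0 + X) + 0) ⊢ =a=> t1
  t1 = c.(rec X. a.(c.X + (0 + X) + 0)) + (0 + (rec X. a.(c.X + (0 + X) + 0))) + 0 ⊢ =a=> t1, =c=> t0
Partition-refinement fixed point:
  B0 = {s0, t0}
  B1 = {s1, t1}
s0 ∈ B0, t0 ∈ B0 → same block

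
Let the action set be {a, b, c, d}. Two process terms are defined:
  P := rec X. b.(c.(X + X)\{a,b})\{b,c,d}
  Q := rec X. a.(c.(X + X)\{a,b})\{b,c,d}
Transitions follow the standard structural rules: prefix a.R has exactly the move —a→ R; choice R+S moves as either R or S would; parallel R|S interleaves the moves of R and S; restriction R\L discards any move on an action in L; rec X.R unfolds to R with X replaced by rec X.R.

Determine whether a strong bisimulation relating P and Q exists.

P's transition system — 2 states:
  m0 = rec X. b.(c.(X + X)\{a,b})\{b,c,d} :: =b=> m1
  m1 = (c.((rec X. b.(c.(X + X)\{a,b})\{b,c,d}) + (rec X. b.(c.(X + X)\{a,b})\{b,c,d}))\{a,b})\{b,c,d} :: ∅
Q's transition system — 2 states:
  n0 = rec X. a.(c.(X + X)\{a,b})\{b,c,d} :: =a=> n1
  n1 = (c.((rec X. a.(c.(X + X)\{a,b})\{b,c,d}) + (rec X. a.(c.(X + X)\{a,b})\{b,c,d}))\{a,b})\{b,c,d} :: ∅
Coarsest stable partition (strong bisimilarity classes):
  B0 = {m0}
  B1 = {m1, n1}
  B2 = {n0}
m0 ∈ B0, n0 ∈ B2 → different blocks

P ≁ Q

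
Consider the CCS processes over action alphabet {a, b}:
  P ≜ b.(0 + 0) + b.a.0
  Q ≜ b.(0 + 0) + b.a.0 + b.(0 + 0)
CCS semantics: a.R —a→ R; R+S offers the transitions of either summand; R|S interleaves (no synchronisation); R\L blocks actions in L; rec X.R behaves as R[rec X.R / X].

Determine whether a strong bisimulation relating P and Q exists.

P ~ Q

Reachable graph of P (4 states):
  p0 = b.(0 + 0) + b.a.0 ⊢ --b--▸ p1, --b--▸ p2
  p1 = 0 + 0 ⊢ deadlocked
  p2 = a.0 ⊢ --a--▸ p3
  p3 = 0 ⊢ deadlocked
Reachable graph of Q (4 states):
  q0 = b.(0 + 0) + b.a.0 + b.(0 + 0) ⊢ --b--▸ q1, --b--▸ q2
  q1 = 0 + 0 ⊢ deadlocked
  q2 = a.0 ⊢ --a--▸ q3
  q3 = 0 ⊢ deadlocked
Bisimilarity quotient blocks:
  B0 = {p0, q0}
  B1 = {p2, q2}
  B2 = {p1, p3, q1, q3}
p0 ∈ B0, q0 ∈ B0 → same block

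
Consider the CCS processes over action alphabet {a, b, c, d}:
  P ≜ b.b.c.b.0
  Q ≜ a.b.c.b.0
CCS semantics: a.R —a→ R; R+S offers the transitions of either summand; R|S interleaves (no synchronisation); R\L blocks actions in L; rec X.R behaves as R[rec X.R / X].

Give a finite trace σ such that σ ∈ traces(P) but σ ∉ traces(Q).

P's transition system — 5 states:
  m0 = b.b.c.b.0 ⊢ —b→ m1
  m1 = b.c.b.0 ⊢ —b→ m2
  m2 = c.b.0 ⊢ —c→ m3
  m3 = b.0 ⊢ —b→ m4
  m4 = 0 ⊢ ·
Q's transition system — 5 states:
  n0 = a.b.c.b.0 ⊢ —a→ n1
  n1 = b.c.b.0 ⊢ —b→ n2
  n2 = c.b.0 ⊢ —c→ n3
  n3 = b.0 ⊢ —b→ n4
  n4 = 0 ⊢ ·
Trace ⟨b⟩ through P, begin at {m0}:
  step 1 (b): {m1}
  ✓ P
Trace ⟨b⟩ through Q, begin at {n0}:
  step 1 (b): no successor for Q

b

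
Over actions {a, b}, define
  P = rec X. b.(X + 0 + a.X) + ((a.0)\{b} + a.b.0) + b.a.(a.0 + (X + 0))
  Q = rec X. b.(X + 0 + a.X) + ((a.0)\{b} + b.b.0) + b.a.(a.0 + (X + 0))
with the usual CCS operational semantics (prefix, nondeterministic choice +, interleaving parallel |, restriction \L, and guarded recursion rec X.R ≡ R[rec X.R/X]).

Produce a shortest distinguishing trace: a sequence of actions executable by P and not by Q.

ab

Reachable graph of P (7 states):
  p0 = rec X. b.(X + 0 + a.X) + ((a.0)\{b} + a.b.0) + b.a.(a.0 + (X + 0)) :: —a→ p1, —a→ p2, —b→ p3, —b→ p4
  p1 = 0\{b} :: stopped
  p2 = b.0 :: —b→ p5
  p3 = (rec X. b.(X + 0 + a.X) + ((a.0)\{b} + a.b.0) + b.a.(a.0 + (X + 0))) + 0 + a.(rec X. b.(X + 0 + a.X) + ((a.0)\{b} + a.b.0) + b.a.(a.0 + (X + 0))) :: —a→ p0, —a→ p1, —a→ p2, —b→ p3, —b→ p4
  p4 = a.(a.0 + ((rec X. b.(X + 0 + a.X) + ((a.0)\{b} + a.b.0) + b.a.(a.0 + (X + 0))) + 0)) :: —a→ p6
  p5 = 0 :: stopped
  p6 = a.0 + ((rec X. b.(X + 0 + a.X) + ((a.0)\{b} + a.b.0) + b.a.(a.0 + (X + 0))) + 0) :: —a→ p1, —a→ p2, —a→ p5, —b→ p3, —b→ p4
Reachable graph of Q (7 states):
  q0 = rec X. b.(X + 0 + a.X) + ((a.0)\{b} + b.b.0) + b.a.(a.0 + (X + 0)) :: —a→ q1, —b→ q2, —b→ q3, —b→ q4
  q1 = 0\{b} :: stopped
  q2 = (rec X. b.(X + 0 + a.X) + ((a.0)\{b} + b.b.0) + b.a.(a.0 + (X + 0))) + 0 + a.(rec X. b.(X + 0 + a.X) + ((a.0)\{b} + b.b.0) + b.a.(a.0 + (X + 0))) :: —a→ q0, —a→ q1, —b→ q2, —b→ q3, —b→ q4
  q3 = a.(a.0 + ((rec X. b.(X + 0 + a.X) + ((a.0)\{b} + b.b.0) + b.a.(a.0 + (X + 0))) + 0)) :: —a→ q5
  q4 = b.0 :: —b→ q6
  q5 = a.0 + ((rec X. b.(X + 0 + a.X) + ((a.0)\{b} + b.b.0) + b.a.(a.0 + (X + 0))) + 0) :: —a→ q1, —a→ q6, —b→ q2, —b→ q3, —b→ q4
  q6 = 0 :: stopped
Run σ = ⟨ab⟩ on P: start {p0}
  after a @ step 1: {p1, p2}
  after b @ step 2: {p5}
  P completes σ.
Run σ = ⟨ab⟩ on Q: start {q0}
  after a @ step 1: {q1}
  after b @ step 2: ∅  — Q cannot continue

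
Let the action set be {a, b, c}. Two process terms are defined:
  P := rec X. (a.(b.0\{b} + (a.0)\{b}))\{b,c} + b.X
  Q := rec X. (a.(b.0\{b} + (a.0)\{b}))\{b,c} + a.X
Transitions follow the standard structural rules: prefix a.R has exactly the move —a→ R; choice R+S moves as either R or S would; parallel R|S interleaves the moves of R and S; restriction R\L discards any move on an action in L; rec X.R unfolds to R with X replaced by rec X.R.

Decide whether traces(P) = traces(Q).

NO — witness ⟨b⟩

Reachable graph of P (3 states):
  u0 = rec X. (a.(b.0\{b} + (a.0)\{b}))\{b,c} + b.X ⊢ ··a··> u1, ··b··> u0
  u1 = (b.0\{b} + (a.0)\{b})\{b,c} ⊢ ··a··> u2
  u2 = 0\{b}\{b,c} ⊢ stopped
Reachable graph of Q (3 states):
  v0 = rec X. (a.(b.0\{b} + (a.0)\{b}))\{b,c} + a.X ⊢ ··a··> v0, ··a··> v1
  v1 = (b.0\{b} + (a.0)\{b})\{b,c} ⊢ ··a··> v2
  v2 = 0\{b}\{b,c} ⊢ stopped
Executing b from P (initial set {u0}):
  after b @ step 1: {u0}
  ✓ P
Executing b from Q (initial set {v0}):
  after b @ step 1: no successor for Q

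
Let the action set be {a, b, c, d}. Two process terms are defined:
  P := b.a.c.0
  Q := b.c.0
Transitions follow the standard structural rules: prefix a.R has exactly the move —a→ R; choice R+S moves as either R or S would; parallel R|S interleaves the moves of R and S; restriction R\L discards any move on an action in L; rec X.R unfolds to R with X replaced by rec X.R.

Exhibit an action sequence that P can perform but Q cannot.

P's transition system — 4 states:
  p0 = b.a.c.0 ⊢ -b-> p1
  p1 = a.c.0 ⊢ -a-> p2
  p2 = c.0 ⊢ -c-> p3
  p3 = 0 ⊢ deadlocked
Q's transition system — 3 states:
  q0 = b.c.0 ⊢ -b-> q1
  q1 = c.0 ⊢ -c-> q2
  q2 = 0 ⊢ deadlocked
Trace ⟨ba⟩ through P, begin at {p0}:
  step 1 (b): {p1}
  step 2 (a): {p2}
  P completes σ.
Trace ⟨ba⟩ through Q, begin at {q0}:
  step 1 (b): {q1}
  step 2 (a): no successor for Q

ba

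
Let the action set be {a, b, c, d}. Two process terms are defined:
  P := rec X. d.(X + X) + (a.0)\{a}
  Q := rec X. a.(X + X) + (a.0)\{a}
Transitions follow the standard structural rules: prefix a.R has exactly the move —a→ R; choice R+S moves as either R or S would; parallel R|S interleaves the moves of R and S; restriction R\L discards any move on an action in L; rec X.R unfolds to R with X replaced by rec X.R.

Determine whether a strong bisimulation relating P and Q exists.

P's transition system — 2 states:
  p0 = rec X. d.(X + X) + (a.0)\{a} has moves -d-> p1
  p1 = (rec X. d.(X + X) + (a.0)\{a}) + (rec X. d.(X + X) + (a.0)\{a}) has moves -d-> p1
Q's transition system — 2 states:
  q0 = rec X. a.(X + X) + (a.0)\{a} has moves -a-> q1
  q1 = (rec X. a.(X + X) + (a.0)\{a}) + (rec X. a.(X + X) + (a.0)\{a}) has moves -a-> q1
Coarsest stable partition (strong bisimilarity classes):
  B0 = {p0, p1}
  B1 = {q0, q1}
p0 ∈ B0, q0 ∈ B1 → different blocks

NO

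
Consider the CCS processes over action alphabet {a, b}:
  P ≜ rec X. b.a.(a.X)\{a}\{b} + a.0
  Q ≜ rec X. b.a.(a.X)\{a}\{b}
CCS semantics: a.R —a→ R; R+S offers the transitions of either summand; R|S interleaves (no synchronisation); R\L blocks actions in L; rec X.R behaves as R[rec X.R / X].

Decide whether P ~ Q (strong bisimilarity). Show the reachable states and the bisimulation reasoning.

LTS(P): 4 reachable states
  s0 = rec X. b.a.(a.X)\{a}\{b} + a.0 ⊢ -a-> s1, -b-> s2
  s1 = 0 ⊢ deadlocked
  s2 = a.(a.(rec X. b.a.(a.X)\{a}\{b} + a.0))\{a}\{b} ⊢ -a-> s3
  s3 = (a.(rec X. b.a.(a.X)\{a}\{b} + a.0))\{a}\{b} ⊢ deadlocked
LTS(Q): 3 reachable states
  t0 = rec X. b.a.(a.X)\{a}\{b} ⊢ -b-> t1
  t1 = a.(a.(rec X. b.a.(a.X)\{a}\{b}))\{a}\{b} ⊢ -a-> t2
  t2 = (a.(rec X. b.a.(a.X)\{a}\{b}))\{a}\{b} ⊢ deadlocked
Partition-refinement fixed point:
  B0 = {s0}
  B1 = {s2, t1}
  B2 = {s1, s3, t2}
  B3 = {t0}
s0 ∈ B0, t0 ∈ B3 → different blocks

P ≁ Q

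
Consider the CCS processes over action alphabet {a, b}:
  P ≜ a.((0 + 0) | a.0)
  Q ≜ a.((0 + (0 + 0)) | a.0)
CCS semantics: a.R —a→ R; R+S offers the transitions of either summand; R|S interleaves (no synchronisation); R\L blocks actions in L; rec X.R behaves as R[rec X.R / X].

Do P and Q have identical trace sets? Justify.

LTS(P): 3 reachable states
  p0 = a.((0 + 0) | a.0) has moves —a→ p1
  p1 = (0 + 0) | a.0 has moves —a→ p2
  p2 = (0 + 0) | 0 has moves ∅
LTS(Q): 3 reachable states
  q0 = a.((0 + (0 + 0)) | a.0) has moves —a→ q1
  q1 = (0 + (0 + 0)) | a.0 has moves —a→ q2
  q2 = (0 + (0 + 0)) | 0 has moves ∅
Bisimilarity quotient blocks:
  B0 = {p0, q0}
  B1 = {p1, q1}
  B2 = {p2, q2}
p0 ∈ B0, q0 ∈ B0 → same block
Bisimilar ⇒ trace-equivalent.

YES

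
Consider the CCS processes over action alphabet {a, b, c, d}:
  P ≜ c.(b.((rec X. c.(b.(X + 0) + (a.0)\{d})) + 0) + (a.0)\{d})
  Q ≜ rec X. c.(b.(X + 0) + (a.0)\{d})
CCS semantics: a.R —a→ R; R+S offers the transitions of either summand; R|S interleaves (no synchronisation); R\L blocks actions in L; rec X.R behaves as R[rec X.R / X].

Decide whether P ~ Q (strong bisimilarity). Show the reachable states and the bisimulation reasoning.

YES

Reachable graph of P (4 states):
  p0 = c.(b.((rec X. c.(b.(X + 0) + (a.0)\{d})) + 0) + (a.0)\{d}) → --c--▸ p1
  p1 = b.((rec X. c.(b.(X + 0) + (a.0)\{d})) + 0) + (a.0)\{d} → --a--▸ p2, --b--▸ p3
  p2 = 0\{d} → (no moves)
  p3 = (rec X. c.(b.(X + 0) + (a.0)\{d})) + 0 → --c--▸ p1
Reachable graph of Q (4 states):
  q0 = rec X. c.(b.(X + 0) + (a.0)\{d}) → --c--▸ q1
  q1 = b.((rec X. c.(b.(X + 0) + (a.0)\{d})) + 0) + (a.0)\{d} → --a--▸ q2, --b--▸ q3
  q2 = 0\{d} → (no moves)
  q3 = (rec X. c.(b.(X + 0) + (a.0)\{d})) + 0 → --c--▸ q1
Coarsest stable partition (strong bisimilarity classes):
  B0 = {p0, p3, q0, q3}
  B1 = {p1, q1}
  B2 = {p2, q2}
p0 ∈ B0, q0 ∈ B0 → same block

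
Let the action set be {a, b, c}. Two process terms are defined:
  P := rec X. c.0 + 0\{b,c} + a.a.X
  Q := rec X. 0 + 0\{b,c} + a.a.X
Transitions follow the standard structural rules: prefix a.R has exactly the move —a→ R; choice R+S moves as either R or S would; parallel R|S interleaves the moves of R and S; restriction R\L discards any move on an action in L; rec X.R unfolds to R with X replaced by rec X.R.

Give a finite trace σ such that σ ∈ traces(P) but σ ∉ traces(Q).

c

Reachable graph of P (3 states):
  s0 = rec X. c.0 + 0\{b,c} + a.a.X :: ··a··> s1, ··c··> s2
  s1 = a.(rec X. c.0 + 0\{b,c} + a.a.X) :: ··a··> s0
  s2 = 0 :: deadlocked
Reachable graph of Q (2 states):
  t0 = rec X. 0 + 0\{b,c} + a.a.X :: ··a··> t1
  t1 = a.(rec X. 0 + 0\{b,c} + a.a.X) :: ··a··> t0
Run σ = ⟨c⟩ on P: start {s0}
  [1] c ⇒ {s2}
  P completes σ.
Run σ = ⟨c⟩ on Q: start {t0}
  [1] c ⇒ ∅  — Q cannot continue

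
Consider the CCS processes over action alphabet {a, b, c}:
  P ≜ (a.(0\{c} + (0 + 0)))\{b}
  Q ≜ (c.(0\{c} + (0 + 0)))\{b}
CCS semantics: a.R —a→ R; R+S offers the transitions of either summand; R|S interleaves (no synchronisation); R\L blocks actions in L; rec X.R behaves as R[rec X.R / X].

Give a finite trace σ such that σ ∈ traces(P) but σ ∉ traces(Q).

Reachable graph of P (2 states):
  p0 = (a.(0\{c} + (0 + 0)))\{b} ⊢ =a=> p1
  p1 = (0\{c} + (0 + 0))\{b} ⊢ stopped
Reachable graph of Q (2 states):
  q0 = (c.(0\{c} + (0 + 0)))\{b} ⊢ =c=> q1
  q1 = (0\{c} + (0 + 0))\{b} ⊢ stopped
Run σ = ⟨a⟩ on P: start {p0}
  step 1 (a): {p1}
  ✓ P
Run σ = ⟨a⟩ on Q: start {q0}
  step 1 (a): ∅ (Q stuck)

a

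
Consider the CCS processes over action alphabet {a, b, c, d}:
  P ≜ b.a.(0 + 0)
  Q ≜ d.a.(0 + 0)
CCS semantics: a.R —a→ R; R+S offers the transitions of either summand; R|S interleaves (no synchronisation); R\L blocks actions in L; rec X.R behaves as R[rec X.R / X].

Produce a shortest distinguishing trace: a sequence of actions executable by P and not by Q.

P's transition system — 3 states:
  u0 = b.a.(0 + 0) ⊢ =b=> u1
  u1 = a.(0 + 0) ⊢ =a=> u2
  u2 = 0 + 0 ⊢ ∅
Q's transition system — 3 states:
  v0 = d.a.(0 + 0) ⊢ =d=> v1
  v1 = a.(0 + 0) ⊢ =a=> v2
  v2 = 0 + 0 ⊢ ∅
Trace ⟨b⟩ through P, begin at {u0}:
  step 1 (b): {u1}
  P completes σ.
Trace ⟨b⟩ through Q, begin at {v0}:
  step 1 (b): ∅  — Q cannot continue

b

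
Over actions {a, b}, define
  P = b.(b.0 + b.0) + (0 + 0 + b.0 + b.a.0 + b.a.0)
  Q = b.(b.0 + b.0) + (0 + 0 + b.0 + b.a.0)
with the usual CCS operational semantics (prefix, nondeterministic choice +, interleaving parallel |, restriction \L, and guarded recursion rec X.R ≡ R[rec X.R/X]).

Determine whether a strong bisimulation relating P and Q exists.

P ~ Q

LTS(P): 4 reachable states
  s0 = b.(b.0 + b.0) + (0 + 0 + b.0 + b.a.0 + b.a.0) → --b--▸ s1, --b--▸ s2, --b--▸ s3
  s1 = 0 → ∅
  s2 = a.0 → --a--▸ s1
  s3 = b.0 + b.0 → --b--▸ s1
LTS(Q): 4 reachable states
  t0 = b.(b.0 + b.0) + (0 + 0 + b.0 + b.a.0) → --b--▸ t1, --b--▸ t2, --b--▸ t3
  t1 = 0 → ∅
  t2 = a.0 → --a--▸ t1
  t3 = b.0 + b.0 → --b--▸ t1
Coarsest stable partition (strong bisimilarity classes):
  B0 = {s0, t0}
  B1 = {s2, t2}
  B2 = {s1, t1}
  B3 = {s3, t3}
s0 ∈ B0, t0 ∈ B0 → same block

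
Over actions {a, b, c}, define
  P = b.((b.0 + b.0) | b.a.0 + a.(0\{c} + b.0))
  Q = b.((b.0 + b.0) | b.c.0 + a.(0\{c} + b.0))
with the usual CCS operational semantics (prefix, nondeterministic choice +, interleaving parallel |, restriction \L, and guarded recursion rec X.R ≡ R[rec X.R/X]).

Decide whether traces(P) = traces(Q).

Reachable graph of P (9 states):
  u0 = b.((b.0 + b.0) | b.a.0 + a.(0\{c} + b.0)) has moves =b=> u1
  u1 = (b.0 + b.0) | b.a.0 + a.(0\{c} + b.0) has moves =a=> u2, =b=> u3, =b=> u4
  u2 = 0\{c} + b.0 has moves =b=> u5
  u3 = (b.0 + b.0) | a.0 has moves =a=> u6, =b=> u7
  u4 = 0 | b.a.0 has moves =b=> u7
  u5 = 0 has moves deadlocked
  u6 = (b.0 + b.0) | 0 has moves =b=> u8
  u7 = 0 | a.0 has moves =a=> u8
  u8 = 0 | 0 has moves deadlocked
Reachable graph of Q (9 states):
  v0 = b.((b.0 + b.0) | b.c.0 + a.(0\{c} + b.0)) has moves =b=> v1
  v1 = (b.0 + b.0) | b.c.0 + a.(0\{c} + b.0) has moves =a=> v2, =b=> v3, =b=> v4
  v2 = 0\{c} + b.0 has moves =b=> v5
  v3 = (b.0 + b.0) | c.0 has moves =b=> v6, =c=> v7
  v4 = 0 | b.c.0 has moves =b=> v6
  v5 = 0 has moves deadlocked
  v6 = 0 | c.0 has moves =c=> v8
  v7 = (b.0 + b.0) | 0 has moves =b=> v8
  v8 = 0 | 0 has moves deadlocked
Executing bba from P (initial set {u0}):
  step 1 (b): {u1}
  step 2 (b): {u3, u4}
  step 3 (a): {u6}
  ✓ P
Executing bba from Q (initial set {v0}):
  step 1 (b): {v1}
  step 2 (b): {v3, v4}
  step 3 (a): no successor for Q

traces(P) ≠ traces(Q) — witness ⟨bba⟩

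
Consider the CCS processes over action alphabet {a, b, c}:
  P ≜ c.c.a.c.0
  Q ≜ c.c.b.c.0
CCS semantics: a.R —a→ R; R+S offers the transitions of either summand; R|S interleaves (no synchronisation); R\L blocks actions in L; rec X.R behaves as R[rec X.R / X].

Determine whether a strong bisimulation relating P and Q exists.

P ≁ Q

Reachable graph of P (5 states):
  p0 = c.c.a.c.0 | =c=> p1
  p1 = c.a.c.0 | =c=> p2
  p2 = a.c.0 | =a=> p3
  p3 = c.0 | =c=> p4
  p4 = 0 | ·
Reachable graph of Q (5 states):
  q0 = c.c.b.c.0 | =c=> q1
  q1 = c.b.c.0 | =c=> q2
  q2 = b.c.0 | =b=> q3
  q3 = c.0 | =c=> q4
  q4 = 0 | ·
Coarsest stable partition (strong bisimilarity classes):
  B0 = {p0}
  B1 = {p1}
  B2 = {p2}
  B3 = {p3, q3}
  B4 = {p4, q4}
  B5 = {q0}
  B6 = {q1}
  B7 = {q2}
p0 ∈ B0, q0 ∈ B5 → different blocks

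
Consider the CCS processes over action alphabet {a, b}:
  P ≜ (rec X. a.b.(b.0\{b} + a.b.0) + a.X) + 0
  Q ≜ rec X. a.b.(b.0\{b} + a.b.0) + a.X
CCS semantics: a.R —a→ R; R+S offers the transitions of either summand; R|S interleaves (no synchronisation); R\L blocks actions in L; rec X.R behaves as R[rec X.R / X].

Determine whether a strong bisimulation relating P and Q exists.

Reachable graph of P (7 states):
  p0 = (rec X. a.b.(b.0\{b} + a.b.0) + a.X) + 0 has moves =a=> p1, =a=> p2
  p1 = b.(b.0\{b} + a.b.0) has moves =b=> p3
  p2 = rec X. a.b.(b.0\{b} + a.b.0) + a.X has moves =a=> p1, =a=> p2
  p3 = b.0\{b} + a.b.0 has moves =a=> p4, =b=> p5
  p4 = b.0 has moves =b=> p6
  p5 = 0\{b} has moves ·
  p6 = 0 has moves ·
Reachable graph of Q (6 states):
  q0 = rec X. a.b.(b.0\{b} + a.b.0) + a.X has moves =a=> q0, =a=> q1
  q1 = b.(b.0\{b} + a.b.0) has moves =b=> q2
  q2 = b.0\{b} + a.b.0 has moves =a=> q3, =b=> q4
  q3 = b.0 has moves =b=> q5
  q4 = 0\{b} has moves ·
  q5 = 0 has moves ·
Bisimilarity quotient blocks:
  B0 = {p0, p2, q0}
  B1 = {p1, q1}
  B2 = {p3, q2}
  B3 = {p5, p6, q4, q5}
  B4 = {p4, q3}
p0 ∈ B0, q0 ∈ B0 → same block

P ~ Q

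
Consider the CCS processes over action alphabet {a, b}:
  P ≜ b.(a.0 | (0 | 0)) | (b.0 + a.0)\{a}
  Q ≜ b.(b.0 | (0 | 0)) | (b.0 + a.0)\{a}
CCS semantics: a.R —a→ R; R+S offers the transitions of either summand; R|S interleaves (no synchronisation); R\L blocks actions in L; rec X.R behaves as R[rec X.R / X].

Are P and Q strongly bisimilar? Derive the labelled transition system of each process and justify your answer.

Reachable graph of P (6 states):
  s0 = b.(a.0 | (0 | 0)) | (b.0 + a.0)\{a} | --b--▸ s1, --b--▸ s2
  s1 = a.0 | (0 | 0) | (b.0 + a.0)\{a} | --a--▸ s3, --b--▸ s4
  s2 = b.(a.0 | (0 | 0)) | 0\{a} | --b--▸ s4
  s3 = 0 | (0 | 0) | (b.0 + a.0)\{a} | --b--▸ s5
  s4 = a.0 | (0 | 0) | 0\{a} | --a--▸ s5
  s5 = 0 | (0 | 0) | 0\{a} | stopped
Reachable graph of Q (6 states):
  t0 = b.(b.0 | (0 | 0)) | (b.0 + a.0)\{a} | --b--▸ t1, --b--▸ t2
  t1 = b.(b.0 | (0 | 0)) | 0\{a} | --b--▸ t3
  t2 = b.0 | (0 | 0) | (b.0 + a.0)\{a} | --b--▸ t3, --b--▸ t4
  t3 = b.0 | (0 | 0) | 0\{a} | --b--▸ t5
  t4 = 0 | (0 | 0) | (b.0 + a.0)\{a} | --b--▸ t5
  t5 = 0 | (0 | 0) | 0\{a} | stopped
Bisimilarity quotient blocks:
  B0 = {s0}
  B1 = {s1}
  B2 = {s3, t3, t4}
  B3 = {s5, t5}
  B4 = {s4}
  B5 = {s2}
  B6 = {t0}
  B7 = {t1, t2}
s0 ∈ B0, t0 ∈ B6 → different blocks

not bisimilar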